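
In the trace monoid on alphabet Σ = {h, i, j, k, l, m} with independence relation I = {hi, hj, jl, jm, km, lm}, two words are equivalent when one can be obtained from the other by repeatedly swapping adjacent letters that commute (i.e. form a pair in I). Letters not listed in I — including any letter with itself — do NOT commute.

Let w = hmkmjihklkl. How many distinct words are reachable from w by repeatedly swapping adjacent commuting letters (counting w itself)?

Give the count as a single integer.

0(h) covers ∅
1(m) covers 0:h
2(k) covers 0:h
3(m) covers 1:m
4(j) covers 2:k
5(i) covers 3:m, 4:j
6(h) covers 2:k, 3:m
7(k) covers 5:i, 6:h
8(l) covers 7:k
9(k) covers 8:l
10(l) covers 9:k
floor of heap: 0:h
completions by unplaced set U, small U first (add the entries for U minus each lowest piece of U):
  |U|=1: {10}:1
  |U|=2: {9,10}:1
  |U|=3: {8,9,10}:1
  |U|=4: {7,8,9,10}:1
  |U|=5: {5,7,8,9,10}:1  {6,7,8,9,10}:1
  |U|=6: {4,5,7,8,9,10}:1  {5,6,7,8,9,10}:2
  |U|=7: {3,5,6,7,8,9,10}:2  {4,5,6,7,8,9,10}:3
  |U|=8: {1,3,5,6,7,8,9,10}:2  {2,4,5,6,7,8,9,10}:3  {3,4,5,6,7,8,9,10}:5
  |U|=9: {1,3,4,5,6,7,8,9,10}:7  {2,3,4,5,6,7,8,9,10}:8
  start at 0(h): 15

15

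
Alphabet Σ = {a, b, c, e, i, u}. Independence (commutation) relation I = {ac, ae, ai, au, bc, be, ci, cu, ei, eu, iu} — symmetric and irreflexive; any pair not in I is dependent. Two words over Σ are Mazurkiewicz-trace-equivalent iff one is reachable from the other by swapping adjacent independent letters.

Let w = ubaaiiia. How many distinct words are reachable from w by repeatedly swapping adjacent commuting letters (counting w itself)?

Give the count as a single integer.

20

drop 0:u onto floor
drop 1:b onto {0:u}
drop 2:a onto {1:b}
drop 3:a onto {2:a}
drop 4:i onto {1:b}
drop 5:i onto {4:i}
drop 6:i onto {5:i}
drop 7:a onto {3:a}
ground layer = {0:u}
drop-orders for the pieces not yet dropped (sum over which currently-grounded one goes next):
  1 to go: {6} 1  {7} 1
  2 to go: {3,7} 1  {5,6} 1  {6,7} 2
  3 to go: {2,3,7} 1  {3,6,7} 3  {4,5,6} 1  {5,6,7} 3
  4 to go: {2,3,6,7} 4  {3,5,6,7} 6  {4,5,6,7} 4
  5 to go: {2,3,5,6,7} 10  {3,4,5,6,7} 10
  6 to go: {2,3,4,5,6,7} 20
  if 0:u drops first: 20 orders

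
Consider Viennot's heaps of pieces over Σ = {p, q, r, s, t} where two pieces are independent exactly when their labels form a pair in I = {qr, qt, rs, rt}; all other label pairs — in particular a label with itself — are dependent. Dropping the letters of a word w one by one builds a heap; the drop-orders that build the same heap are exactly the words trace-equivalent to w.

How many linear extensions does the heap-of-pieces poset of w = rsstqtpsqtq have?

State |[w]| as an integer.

54

drop 0:r onto floor
drop 1:s onto floor
drop 2:s onto {1:s}
drop 3:t onto {2:s}
drop 4:q onto {2:s}
drop 5:t onto {3:t}
drop 6:p onto {0:r, 4:q, 5:t}
drop 7:s onto {6:p}
drop 8:q onto {7:s}
drop 9:t onto {7:s}
drop 10:q onto {8:q}
ground layer = {0:r, 1:s}
drop-orders for the pieces not yet dropped (sum over which currently-grounded one goes next):
  1 to go: {9} 1  {10} 1
  2 to go: {8,10} 1  {9,10} 2
  3 to go: {8,9,10} 3
  4 to go: {7,8,9,10} 3
  5 to go: {6,7,8,9,10} 3
  6 to go: {0,6,7,8,9,10} 3  {4,6,7,8,9,10} 3  {5,6,7,8,9,10} 3
  7 to go: {0,4,6,7,8,9,10} 6  {0,5,6,7,8,9,10} 6  {3,5,6,7,8,9,10} 3  {4,5,6,7,8,9,10} 6
  8 to go: {0,3,5,6,7,8,9,10} 9  {0,4,5,6,7,8,9,10} 18  {3,4,5,6,7,8,9,10} 9
  9 to go: {0,3,4,5,6,7,8,9,10} 36  {2,3,4,5,6,7,8,9,10} 9
  if 0:r drops first: 9 orders
  if 1:s drops first: 45 orders
heap linearizations: 54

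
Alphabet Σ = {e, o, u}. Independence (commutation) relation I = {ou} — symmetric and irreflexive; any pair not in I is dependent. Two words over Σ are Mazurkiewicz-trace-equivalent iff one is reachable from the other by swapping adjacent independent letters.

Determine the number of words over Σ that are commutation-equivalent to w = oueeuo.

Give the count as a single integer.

4

0(o) covers ∅
1(u) covers ∅
2(e) covers 0:o, 1:u
3(e) covers 2:e
4(u) covers 3:e
5(o) covers 3:e
floor of heap: 0:o, 1:u
completions by unplaced set U, small U first (add the entries for U minus each lowest piece of U):
  |U|=1: {4}:1  {5}:1
  |U|=2: {4,5}:2
  |U|=3: {3,4,5}:2
  |U|=4: {2,3,4,5}:2
  start at 0(o): 2
  start at 1(u): 2
sum over floor = 4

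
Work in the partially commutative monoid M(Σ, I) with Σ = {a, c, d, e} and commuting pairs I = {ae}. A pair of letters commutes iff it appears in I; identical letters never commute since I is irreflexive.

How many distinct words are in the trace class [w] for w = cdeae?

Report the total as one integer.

drop 0:c onto floor
drop 1:d onto {0:c}
drop 2:e onto {1:d}
drop 3:a onto {1:d}
drop 4:e onto {2:e}
ground layer = {0:c}
drop-orders for the pieces not yet dropped (sum over which currently-grounded one goes next):
  1 to go: {3} 1  {4} 1
  2 to go: {2,4} 1  {3,4} 2
  3 to go: {2,3,4} 3
  if 0:c drops first: 3 orders

3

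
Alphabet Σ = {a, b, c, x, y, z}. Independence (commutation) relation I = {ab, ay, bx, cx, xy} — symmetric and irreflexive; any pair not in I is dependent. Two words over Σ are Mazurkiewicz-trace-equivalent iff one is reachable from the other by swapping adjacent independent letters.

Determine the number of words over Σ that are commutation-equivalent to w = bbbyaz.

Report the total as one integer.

5

#0=b has no predecessor
#1=b depends on [0:b]
#2=b depends on [1:b]
#3=y depends on [2:b]
#4=a has no predecessor
#5=z depends on [3:y, 4:a]
sources: [0:b, 4:a]
N(rest) = Σ N(rest − s) over sources s of rest; N(one piece) = 1:
  size 1 → [5]=1
  size 2 → [3,5]=1  [4,5]=1
  size 3 → [2,3,5]=1  [3,4,5]=2
  size 4 → [1,2,3,5]=1  [2,3,4,5]=3
  first=0(b) contributes 4
  first=4(a) contributes 1
|[w]| = 5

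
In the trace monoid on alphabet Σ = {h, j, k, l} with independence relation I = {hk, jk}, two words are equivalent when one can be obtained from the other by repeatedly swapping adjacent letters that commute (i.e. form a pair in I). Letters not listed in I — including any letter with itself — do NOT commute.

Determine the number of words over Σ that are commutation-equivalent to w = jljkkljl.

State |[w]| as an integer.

0(j) covers ∅
1(l) covers 0:j
2(j) covers 1:l
3(k) covers 1:l
4(k) covers 3:k
5(l) covers 2:j, 4:k
6(j) covers 5:l
7(l) covers 6:j
floor of heap: 0:j
completions by unplaced set U, small U first (add the entries for U minus each lowest piece of U):
  |U|=1: {7}:1
  |U|=2: {6,7}:1
  |U|=3: {5,6,7}:1
  |U|=4: {2,5,6,7}:1  {4,5,6,7}:1
  |U|=5: {2,4,5,6,7}:2  {3,4,5,6,7}:1
  |U|=6: {2,3,4,5,6,7}:3
  start at 0(j): 3

3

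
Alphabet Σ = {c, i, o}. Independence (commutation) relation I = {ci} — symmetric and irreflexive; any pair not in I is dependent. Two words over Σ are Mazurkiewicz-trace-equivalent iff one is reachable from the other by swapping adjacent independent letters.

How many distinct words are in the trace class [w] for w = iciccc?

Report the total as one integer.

15

#0=i has no predecessor
#1=c has no predecessor
#2=i depends on [0:i]
#3=c depends on [1:c]
#4=c depends on [3:c]
#5=c depends on [4:c]
sources: [0:i, 1:c]
N(rest) = Σ N(rest − s) over sources s of rest; N(one piece) = 1:
  size 1 → [2]=1  [5]=1
  size 2 → [0,2]=1  [2,5]=2  [4,5]=1
  size 3 → [0,2,5]=3  [2,4,5]=3  [3,4,5]=1
  size 4 → [0,2,4,5]=6  [1,3,4,5]=1  [2,3,4,5]=4
  first=0(i) contributes 5
  first=1(c) contributes 10
|[w]| = 15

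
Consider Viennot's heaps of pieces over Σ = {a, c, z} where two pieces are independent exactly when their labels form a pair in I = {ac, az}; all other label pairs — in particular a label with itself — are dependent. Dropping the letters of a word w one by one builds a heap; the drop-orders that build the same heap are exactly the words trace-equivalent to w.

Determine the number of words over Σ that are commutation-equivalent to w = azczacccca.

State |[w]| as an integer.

drop 0:a onto floor
drop 1:z onto floor
drop 2:c onto {1:z}
drop 3:z onto {2:c}
drop 4:a onto {0:a}
drop 5:c onto {3:z}
drop 6:c onto {5:c}
drop 7:c onto {6:c}
drop 8:c onto {7:c}
drop 9:a onto {4:a}
ground layer = {0:a, 1:z}
drop-orders for the pieces not yet dropped (sum over which currently-grounded one goes next):
  1 to go: {8} 1  {9} 1
  2 to go: {4,9} 1  {7,8} 1  {8,9} 2
  3 to go: {0,4,9} 1  {4,8,9} 3  {6,7,8} 1  {7,8,9} 3
  4 to go: {0,4,8,9} 4  {4,7,8,9} 6  {5,6,7,8} 1  {6,7,8,9} 4
  5 to go: {0,4,7,8,9} 10  {3,5,6,7,8} 1  {4,6,7,8,9} 10  {5,6,7,8,9} 5
  6 to go: {0,4,6,7,8,9} 20  {2,3,5,6,7,8} 1  {3,5,6,7,8,9} 6  {4,5,6,7,8,9} 15
  7 to go: {0,4,5,6,7,8,9} 35  {1,2,3,5,6,7,8} 1  {2,3,5,6,7,8,9} 7  {3,4,5,6,7,8,9} 21
  8 to go: {0,3,4,5,6,7,8,9} 56  {1,2,3,5,6,7,8,9} 8  {2,3,4,5,6,7,8,9} 28
  if 0:a drops first: 36 orders
  if 1:z drops first: 84 orders
heap linearizations: 120

120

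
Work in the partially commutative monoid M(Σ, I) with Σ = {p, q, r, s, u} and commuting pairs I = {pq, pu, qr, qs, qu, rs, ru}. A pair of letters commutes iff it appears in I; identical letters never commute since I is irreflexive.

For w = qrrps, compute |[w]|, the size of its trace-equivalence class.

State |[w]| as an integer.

5

piece 0:q — minimal
piece 1:r — minimal
piece 2:r rests on {1:r}
piece 3:p rests on {2:r}
piece 4:s rests on {3:p}
minimal pieces: {0:q, 1:r}
ways to finish when only these pieces remain (= sum over removing one remaining piece with nothing left below it):
  1 left: {0}→1  {4}→1
  2 left: {0,4}→2  {3,4}→1
  3 left: {0,3,4}→3  {2,3,4}→1
  placing 0:q first → 1 extensions
  placing 1:r first → 4 extensions
total linear extensions = 5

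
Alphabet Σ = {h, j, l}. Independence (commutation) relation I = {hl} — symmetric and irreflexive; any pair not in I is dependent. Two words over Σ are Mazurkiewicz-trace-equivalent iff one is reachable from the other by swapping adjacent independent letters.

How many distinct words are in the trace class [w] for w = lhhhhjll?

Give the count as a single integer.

5

#0=l has no predecessor
#1=h has no predecessor
#2=h depends on [1:h]
#3=h depends on [2:h]
#4=h depends on [3:h]
#5=j depends on [0:l, 4:h]
#6=l depends on [5:j]
#7=l depends on [6:l]
sources: [0:l, 1:h]
N(rest) = Σ N(rest − s) over sources s of rest; N(one piece) = 1:
  size 1 → [7]=1
  size 2 → [6,7]=1
  size 3 → [5,6,7]=1
  size 4 → [0,5,6,7]=1  [4,5,6,7]=1
  size 5 → [0,4,5,6,7]=2  [3,4,5,6,7]=1
  size 6 → [0,3,4,5,6,7]=3  [2,3,4,5,6,7]=1
  first=0(l) contributes 1
  first=1(h) contributes 4
|[w]| = 5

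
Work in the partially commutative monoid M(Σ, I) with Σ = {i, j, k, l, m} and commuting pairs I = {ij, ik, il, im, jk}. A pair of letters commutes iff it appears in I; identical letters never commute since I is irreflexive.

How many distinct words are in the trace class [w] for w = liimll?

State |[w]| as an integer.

drop 0:l onto floor
drop 1:i onto floor
drop 2:i onto {1:i}
drop 3:m onto {0:l}
drop 4:l onto {3:m}
drop 5:l onto {4:l}
ground layer = {0:l, 1:i}
drop-orders for the pieces not yet dropped (sum over which currently-grounded one goes next):
  1 to go: {2} 1  {5} 1
  2 to go: {1,2} 1  {2,5} 2  {4,5} 1
  3 to go: {1,2,5} 3  {2,4,5} 3  {3,4,5} 1
  4 to go: {0,3,4,5} 1  {1,2,4,5} 6  {2,3,4,5} 4
  if 0:l drops first: 10 orders
  if 1:i drops first: 5 orders
heap linearizations: 15

15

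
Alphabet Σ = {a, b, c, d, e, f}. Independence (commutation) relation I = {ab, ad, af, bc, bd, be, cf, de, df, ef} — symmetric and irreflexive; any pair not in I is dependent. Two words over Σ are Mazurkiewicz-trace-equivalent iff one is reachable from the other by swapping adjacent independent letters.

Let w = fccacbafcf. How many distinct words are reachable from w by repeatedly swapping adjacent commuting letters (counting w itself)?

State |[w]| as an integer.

210

drop 0:f onto floor
drop 1:c onto floor
drop 2:c onto {1:c}
drop 3:a onto {2:c}
drop 4:c onto {3:a}
drop 5:b onto {0:f}
drop 6:a onto {4:c}
drop 7:f onto {5:b}
drop 8:c onto {6:a}
drop 9:f onto {7:f}
ground layer = {0:f, 1:c}
drop-orders for the pieces not yet dropped (sum over which currently-grounded one goes next):
  1 to go: {8} 1  {9} 1
  2 to go: {6,8} 1  {7,9} 1  {8,9} 2
  3 to go: {4,6,8} 1  {5,7,9} 1  {6,8,9} 3  {7,8,9} 3
  4 to go: {0,5,7,9} 1  {3,4,6,8} 1  {4,6,8,9} 4  {5,7,8,9} 4  {6,7,8,9} 6
  5 to go: {0,5,7,8,9} 5  {2,3,4,6,8} 1  {3,4,6,8,9} 5  {4,6,7,8,9} 10  {5,6,7,8,9} 10
  6 to go: {0,5,6,7,8,9} 15  {1,2,3,4,6,8} 1  {2,3,4,6,8,9} 6  {3,4,6,7,8,9} 15  {4,5,6,7,8,9} 20
  7 to go: {0,4,5,6,7,8,9} 35  {1,2,3,4,6,8,9} 7  {2,3,4,6,7,8,9} 21  {3,4,5,6,7,8,9} 35
  8 to go: {0,3,4,5,6,7,8,9} 70  {1,2,3,4,6,7,8,9} 28  {2,3,4,5,6,7,8,9} 56
  if 0:f drops first: 84 orders
  if 1:c drops first: 126 orders
heap linearizations: 210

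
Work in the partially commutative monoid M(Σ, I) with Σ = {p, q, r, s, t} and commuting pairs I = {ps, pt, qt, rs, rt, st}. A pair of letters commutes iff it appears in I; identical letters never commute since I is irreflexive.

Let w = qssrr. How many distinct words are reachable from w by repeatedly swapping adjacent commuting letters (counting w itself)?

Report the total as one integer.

#0=q has no predecessor
#1=s depends on [0:q]
#2=s depends on [1:s]
#3=r depends on [0:q]
#4=r depends on [3:r]
sources: [0:q]
N(rest) = Σ N(rest − s) over sources s of rest; N(one piece) = 1:
  size 1 → [2]=1  [4]=1
  size 2 → [1,2]=1  [2,4]=2  [3,4]=1
  size 3 → [1,2,4]=3  [2,3,4]=3
  first=0(q) contributes 6

6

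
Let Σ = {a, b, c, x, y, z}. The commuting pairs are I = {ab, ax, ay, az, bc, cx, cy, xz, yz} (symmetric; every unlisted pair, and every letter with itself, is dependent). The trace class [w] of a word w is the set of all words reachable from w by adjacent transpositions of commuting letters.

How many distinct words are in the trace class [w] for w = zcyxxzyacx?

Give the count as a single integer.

piece 0:z — minimal
piece 1:c rests on {0:z}
piece 2:y — minimal
piece 3:x rests on {2:y}
piece 4:x rests on {3:x}
piece 5:z rests on {1:c}
piece 6:y rests on {4:x}
piece 7:a rests on {1:c}
piece 8:c rests on {5:z, 7:a}
piece 9:x rests on {6:y}
minimal pieces: {0:z, 2:y}
ways to finish when only these pieces remain (= sum over removing one remaining piece with nothing left below it):
  1 left: {8}→1  {9}→1
  2 left: {5,8}→1  {6,9}→1  {7,8}→1  {8,9}→2
  3 left: {4,6,9}→1  {5,7,8}→2  {5,8,9}→3  {6,8,9}→3  {7,8,9}→3
  4 left: {1,5,7,8}→2  {3,4,6,9}→1  {4,6,8,9}→4  {5,6,8,9}→6  {5,7,8,9}→8  {6,7,8,9}→6
  5 left: {0,1,5,7,8}→2  {1,5,7,8,9}→10  {2,3,4,6,9}→1  {3,4,6,8,9}→5  {4,5,6,8,9}→10  {4,6,7,8,9}→10  {5,6,7,8,9}→20
  6 left: {0,1,5,7,8,9}→12  {1,5,6,7,8,9}→30  {2,3,4,6,8,9}→6  {3,4,5,6,8,9}→15  {3,4,6,7,8,9}→15  {4,5,6,7,8,9}→40
  7 left: {0,1,5,6,7,8,9}→42  {1,4,5,6,7,8,9}→70  {2,3,4,5,6,8,9}→21  {2,3,4,6,7,8,9}→21  {3,4,5,6,7,8,9}→70
  8 left: {0,1,4,5,6,7,8,9}→112  {1,3,4,5,6,7,8,9}→140  {2,3,4,5,6,7,8,9}→112
  placing 0:z first → 252 extensions
  placing 2:y first → 252 extensions
total linear extensions = 504

504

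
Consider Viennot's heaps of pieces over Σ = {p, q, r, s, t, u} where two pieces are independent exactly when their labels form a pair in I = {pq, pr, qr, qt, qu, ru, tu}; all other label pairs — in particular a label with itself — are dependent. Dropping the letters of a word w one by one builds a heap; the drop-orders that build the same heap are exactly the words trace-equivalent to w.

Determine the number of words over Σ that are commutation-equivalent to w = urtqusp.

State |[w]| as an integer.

30

piece 0:u — minimal
piece 1:r — minimal
piece 2:t rests on {1:r}
piece 3:q — minimal
piece 4:u rests on {0:u}
piece 5:s rests on {2:t, 3:q, 4:u}
piece 6:p rests on {5:s}
minimal pieces: {0:u, 1:r, 3:q}
ways to finish when only these pieces remain (= sum over removing one remaining piece with nothing left below it):
  1 left: {6}→1
  2 left: {5,6}→1
  3 left: {2,5,6}→1  {3,5,6}→1  {4,5,6}→1
  4 left: {0,4,5,6}→1  {1,2,5,6}→1  {2,3,5,6}→2  {2,4,5,6}→2  {3,4,5,6}→2
  5 left: {0,2,4,5,6}→3  {0,3,4,5,6}→3  {1,2,3,5,6}→3  {1,2,4,5,6}→3  {2,3,4,5,6}→6
  placing 0:u first → 12 extensions
  placing 1:r first → 12 extensions
  placing 3:q first → 6 extensions
total linear extensions = 30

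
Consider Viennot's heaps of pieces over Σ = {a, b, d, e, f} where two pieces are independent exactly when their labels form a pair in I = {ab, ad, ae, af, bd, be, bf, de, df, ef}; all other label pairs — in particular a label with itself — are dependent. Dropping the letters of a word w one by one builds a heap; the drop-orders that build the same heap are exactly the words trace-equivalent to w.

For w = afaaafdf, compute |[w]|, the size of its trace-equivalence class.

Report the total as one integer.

280

0(a) covers ∅
1(f) covers ∅
2(a) covers 0:a
3(a) covers 2:a
4(a) covers 3:a
5(f) covers 1:f
6(d) covers ∅
7(f) covers 5:f
floor of heap: 0:a, 1:f, 6:d
completions by unplaced set U, small U first (add the entries for U minus each lowest piece of U):
  |U|=1: {4}:1  {6}:1  {7}:1
  |U|=2: {3,4}:1  {4,6}:2  {4,7}:2  {5,7}:1  {6,7}:2
  |U|=3: {1,5,7}:1  {2,3,4}:1  {3,4,6}:3  {3,4,7}:3  {4,5,7}:3  {4,6,7}:6  {5,6,7}:3
  |U|=4: {0,2,3,4}:1  {1,4,5,7}:4  {1,5,6,7}:4  {2,3,4,6}:4  {2,3,4,7}:4  {3,4,5,7}:6  {3,4,6,7}:12  {4,5,6,7}:12
  |U|=5: {0,2,3,4,6}:5  {0,2,3,4,7}:5  {1,3,4,5,7}:10  {1,4,5,6,7}:20  {2,3,4,5,7}:10  {2,3,4,6,7}:20  {3,4,5,6,7}:30
  |U|=6: {0,2,3,4,5,7}:15  {0,2,3,4,6,7}:30  {1,2,3,4,5,7}:20  {1,3,4,5,6,7}:60  {2,3,4,5,6,7}:60
  start at 0(a): 140
  start at 1(f): 105
  start at 6(d): 35
sum over floor = 280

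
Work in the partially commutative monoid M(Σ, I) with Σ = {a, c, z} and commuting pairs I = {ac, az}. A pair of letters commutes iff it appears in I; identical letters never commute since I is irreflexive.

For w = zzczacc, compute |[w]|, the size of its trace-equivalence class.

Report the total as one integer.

0(z) covers ∅
1(z) covers 0:z
2(c) covers 1:z
3(z) covers 2:c
4(a) covers ∅
5(c) covers 3:z
6(c) covers 5:c
floor of heap: 0:z, 4:a
completions by unplaced set U, small U first (add the entries for U minus each lowest piece of U):
  |U|=1: {4}:1  {6}:1
  |U|=2: {4,6}:2  {5,6}:1
  |U|=3: {3,5,6}:1  {4,5,6}:3
  |U|=4: {2,3,5,6}:1  {3,4,5,6}:4
  |U|=5: {1,2,3,5,6}:1  {2,3,4,5,6}:5
  start at 0(z): 6
  start at 4(a): 1
sum over floor = 7

7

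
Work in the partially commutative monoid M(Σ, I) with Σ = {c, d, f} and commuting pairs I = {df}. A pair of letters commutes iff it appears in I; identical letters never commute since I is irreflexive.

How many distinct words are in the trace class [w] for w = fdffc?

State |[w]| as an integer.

0(f) covers ∅
1(d) covers ∅
2(f) covers 0:f
3(f) covers 2:f
4(c) covers 1:d, 3:f
floor of heap: 0:f, 1:d
completions by unplaced set U, small U first (add the entries for U minus each lowest piece of U):
  |U|=1: {4}:1
  |U|=2: {1,4}:1  {3,4}:1
  |U|=3: {1,3,4}:2  {2,3,4}:1
  start at 0(f): 3
  start at 1(d): 1
sum over floor = 4

4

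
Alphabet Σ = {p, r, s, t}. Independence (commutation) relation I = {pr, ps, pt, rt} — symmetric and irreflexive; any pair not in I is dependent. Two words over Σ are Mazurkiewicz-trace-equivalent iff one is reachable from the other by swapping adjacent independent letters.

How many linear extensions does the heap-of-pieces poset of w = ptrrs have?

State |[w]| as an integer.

0(p) covers ∅
1(t) covers ∅
2(r) covers ∅
3(r) covers 2:r
4(s) covers 1:t, 3:r
floor of heap: 0:p, 1:t, 2:r
completions by unplaced set U, small U first (add the entries for U minus each lowest piece of U):
  |U|=1: {0}:1  {4}:1
  |U|=2: {0,4}:2  {1,4}:1  {3,4}:1
  |U|=3: {0,1,4}:3  {0,3,4}:3  {1,3,4}:2  {2,3,4}:1
  start at 0(p): 3
  start at 1(t): 4
  start at 2(r): 8
sum over floor = 15

15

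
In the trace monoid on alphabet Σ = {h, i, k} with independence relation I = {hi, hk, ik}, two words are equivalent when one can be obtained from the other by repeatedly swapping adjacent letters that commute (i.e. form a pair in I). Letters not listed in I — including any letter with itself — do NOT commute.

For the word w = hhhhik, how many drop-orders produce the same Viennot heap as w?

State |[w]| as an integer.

30

#0=h has no predecessor
#1=h depends on [0:h]
#2=h depends on [1:h]
#3=h depends on [2:h]
#4=i has no predecessor
#5=k has no predecessor
sources: [0:h, 4:i, 5:k]
N(rest) = Σ N(rest − s) over sources s of rest; N(one piece) = 1:
  size 1 → [3]=1  [4]=1  [5]=1
  size 2 → [2,3]=1  [3,4]=2  [3,5]=2  [4,5]=2
  size 3 → [1,2,3]=1  [2,3,4]=3  [2,3,5]=3  [3,4,5]=6
  size 4 → [0,1,2,3]=1  [1,2,3,4]=4  [1,2,3,5]=4  [2,3,4,5]=12
  first=0(h) contributes 20
  first=4(i) contributes 5
  first=5(k) contributes 5
|[w]| = 30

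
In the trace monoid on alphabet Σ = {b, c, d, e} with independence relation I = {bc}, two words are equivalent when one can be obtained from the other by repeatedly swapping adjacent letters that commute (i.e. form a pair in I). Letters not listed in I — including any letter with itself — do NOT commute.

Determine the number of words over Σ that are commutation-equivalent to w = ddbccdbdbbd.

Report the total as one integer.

piece 0:d — minimal
piece 1:d rests on {0:d}
piece 2:b rests on {1:d}
piece 3:c rests on {1:d}
piece 4:c rests on {3:c}
piece 5:d rests on {2:b, 4:c}
piece 6:b rests on {5:d}
piece 7:d rests on {6:b}
piece 8:b rests on {7:d}
piece 9:b rests on {8:b}
piece 10:d rests on {9:b}
minimal pieces: {0:d}
ways to finish when only these pieces remain (= sum over removing one remaining piece with nothing left below it):
  1 left: {10}→1
  2 left: {9,10}→1
  3 left: {8,9,10}→1
  4 left: {7,8,9,10}→1
  5 left: {6,7,8,9,10}→1
  6 left: {5,6,7,8,9,10}→1
  7 left: {2,5,6,7,8,9,10}→1  {4,5,6,7,8,9,10}→1
  8 left: {2,4,5,6,7,8,9,10}→2  {3,4,5,6,7,8,9,10}→1
  9 left: {2,3,4,5,6,7,8,9,10}→3
  placing 0:d first → 3 extensions

3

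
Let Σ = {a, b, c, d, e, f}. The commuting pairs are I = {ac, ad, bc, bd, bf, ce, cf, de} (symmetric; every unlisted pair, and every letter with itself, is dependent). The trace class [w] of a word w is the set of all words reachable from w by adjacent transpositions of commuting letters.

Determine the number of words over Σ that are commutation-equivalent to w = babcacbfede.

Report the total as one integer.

piece 0:b — minimal
piece 1:a rests on {0:b}
piece 2:b rests on {1:a}
piece 3:c — minimal
piece 4:a rests on {2:b}
piece 5:c rests on {3:c}
piece 6:b rests on {4:a}
piece 7:f rests on {4:a}
piece 8:e rests on {6:b, 7:f}
piece 9:d rests on {5:c, 7:f}
piece 10:e rests on {8:e}
minimal pieces: {0:b, 3:c}
ways to finish when only these pieces remain (= sum over removing one remaining piece with nothing left below it):
  1 left: {9}→1  {10}→1
  2 left: {5,9}→1  {8,10}→1  {9,10}→2
  3 left: {3,5,9}→1  {5,9,10}→3  {6,8,10}→1  {8,9,10}→3
  4 left: {3,5,9,10}→4  {5,8,9,10}→6  {6,8,9,10}→4  {7,8,9,10}→3
  5 left: {3,5,8,9,10}→10  {5,6,8,9,10}→10  {5,7,8,9,10}→9  {6,7,8,9,10}→7
  6 left: {3,5,6,8,9,10}→20  {3,5,7,8,9,10}→19  {4,6,7,8,9,10}→7  {5,6,7,8,9,10}→26
  7 left: {2,4,6,7,8,9,10}→7  {3,5,6,7,8,9,10}→65  {4,5,6,7,8,9,10}→33
  8 left: {1,2,4,6,7,8,9,10}→7  {2,4,5,6,7,8,9,10}→40  {3,4,5,6,7,8,9,10}→98
  9 left: {0,1,2,4,6,7,8,9,10}→7  {1,2,4,5,6,7,8,9,10}→47  {2,3,4,5,6,7,8,9,10}→138
  placing 0:b first → 185 extensions
  placing 3:c first → 54 extensions
total linear extensions = 239

239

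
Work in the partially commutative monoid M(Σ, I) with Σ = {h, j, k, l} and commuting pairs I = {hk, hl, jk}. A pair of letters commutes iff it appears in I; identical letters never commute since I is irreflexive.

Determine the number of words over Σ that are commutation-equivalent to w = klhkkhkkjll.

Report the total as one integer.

80

#0=k has no predecessor
#1=l depends on [0:k]
#2=h has no predecessor
#3=k depends on [1:l]
#4=k depends on [3:k]
#5=h depends on [2:h]
#6=k depends on [4:k]
#7=k depends on [6:k]
#8=j depends on [1:l, 5:h]
#9=l depends on [7:k, 8:j]
#10=l depends on [9:l]
sources: [0:k, 2:h]
N(rest) = Σ N(rest − s) over sources s of rest; N(one piece) = 1:
  size 1 → [10]=1
  size 2 → [9,10]=1
  size 3 → [7,9,10]=1  [8,9,10]=1
  size 4 → [5,8,9,10]=1  [6,7,9,10]=1  [7,8,9,10]=2
  size 5 → [2,5,8,9,10]=1  [4,6,7,9,10]=1  [5,7,8,9,10]=3  [6,7,8,9,10]=3
  size 6 → [2,5,7,8,9,10]=4  [3,4,6,7,9,10]=1  [4,6,7,8,9,10]=4  [5,6,7,8,9,10]=6
  size 7 → [2,5,6,7,8,9,10]=10  [3,4,6,7,8,9,10]=5  [4,5,6,7,8,9,10]=10
  size 8 → [1,3,4,6,7,8,9,10]=5  [2,4,5,6,7,8,9,10]=20  [3,4,5,6,7,8,9,10]=15
  size 9 → [0,1,3,4,6,7,8,9,10]=5  [1,3,4,5,6,7,8,9,10]=20  [2,3,4,5,6,7,8,9,10]=35
  first=0(k) contributes 55
  first=2(h) contributes 25
|[w]| = 80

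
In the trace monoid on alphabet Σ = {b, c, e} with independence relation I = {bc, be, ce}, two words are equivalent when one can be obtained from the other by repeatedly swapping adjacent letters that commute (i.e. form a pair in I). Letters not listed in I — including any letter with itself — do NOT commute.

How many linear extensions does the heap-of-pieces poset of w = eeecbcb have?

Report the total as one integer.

210

0(e) covers ∅
1(e) covers 0:e
2(e) covers 1:e
3(c) covers ∅
4(b) covers ∅
5(c) covers 3:c
6(b) covers 4:b
floor of heap: 0:e, 3:c, 4:b
completions by unplaced set U, small U first (add the entries for U minus each lowest piece of U):
  |U|=1: {2}:1  {5}:1  {6}:1
  |U|=2: {1,2}:1  {2,5}:2  {2,6}:2  {3,5}:1  {4,6}:1  {5,6}:2
  |U|=3: {0,1,2}:1  {1,2,5}:3  {1,2,6}:3  {2,3,5}:3  {2,4,6}:3  {2,5,6}:6  {3,5,6}:3  {4,5,6}:3
  |U|=4: {0,1,2,5}:4  {0,1,2,6}:4  {1,2,3,5}:6  {1,2,4,6}:6  {1,2,5,6}:12  {2,3,5,6}:12  {2,4,5,6}:12  {3,4,5,6}:6
  |U|=5: {0,1,2,3,5}:10  {0,1,2,4,6}:10  {0,1,2,5,6}:20  {1,2,3,5,6}:30  {1,2,4,5,6}:30  {2,3,4,5,6}:30
  start at 0(e): 90
  start at 3(c): 60
  start at 4(b): 60
sum over floor = 210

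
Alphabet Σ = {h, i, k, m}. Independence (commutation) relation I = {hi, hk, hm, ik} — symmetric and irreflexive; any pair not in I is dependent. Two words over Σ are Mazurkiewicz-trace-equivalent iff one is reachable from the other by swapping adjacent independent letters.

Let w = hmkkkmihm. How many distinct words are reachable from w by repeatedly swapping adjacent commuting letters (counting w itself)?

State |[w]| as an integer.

36

0(h) covers ∅
1(m) covers ∅
2(k) covers 1:m
3(k) covers 2:k
4(k) covers 3:k
5(m) covers 4:k
6(i) covers 5:m
7(h) covers 0:h
8(m) covers 6:i
floor of heap: 0:h, 1:m
completions by unplaced set U, small U first (add the entries for U minus each lowest piece of U):
  |U|=1: {7}:1  {8}:1
  |U|=2: {0,7}:1  {6,8}:1  {7,8}:2
  |U|=3: {0,7,8}:3  {5,6,8}:1  {6,7,8}:3
  |U|=4: {0,6,7,8}:6  {4,5,6,8}:1  {5,6,7,8}:4
  |U|=5: {0,5,6,7,8}:10  {3,4,5,6,8}:1  {4,5,6,7,8}:5
  |U|=6: {0,4,5,6,7,8}:15  {2,3,4,5,6,8}:1  {3,4,5,6,7,8}:6
  |U|=7: {0,3,4,5,6,7,8}:21  {1,2,3,4,5,6,8}:1  {2,3,4,5,6,7,8}:7
  start at 0(h): 8
  start at 1(m): 28
sum over floor = 36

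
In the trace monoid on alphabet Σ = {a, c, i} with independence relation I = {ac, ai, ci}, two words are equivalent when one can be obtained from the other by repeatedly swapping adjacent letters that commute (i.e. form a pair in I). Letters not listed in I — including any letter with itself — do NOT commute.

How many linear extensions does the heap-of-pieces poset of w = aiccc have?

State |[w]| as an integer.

drop 0:a onto floor
drop 1:i onto floor
drop 2:c onto floor
drop 3:c onto {2:c}
drop 4:c onto {3:c}
ground layer = {0:a, 1:i, 2:c}
drop-orders for the pieces not yet dropped (sum over which currently-grounded one goes next):
  1 to go: {0} 1  {1} 1  {4} 1
  2 to go: {0,1} 2  {0,4} 2  {1,4} 2  {3,4} 1
  3 to go: {0,1,4} 6  {0,3,4} 3  {1,3,4} 3  {2,3,4} 1
  if 0:a drops first: 4 orders
  if 1:i drops first: 4 orders
  if 2:c drops first: 12 orders
heap linearizations: 20

20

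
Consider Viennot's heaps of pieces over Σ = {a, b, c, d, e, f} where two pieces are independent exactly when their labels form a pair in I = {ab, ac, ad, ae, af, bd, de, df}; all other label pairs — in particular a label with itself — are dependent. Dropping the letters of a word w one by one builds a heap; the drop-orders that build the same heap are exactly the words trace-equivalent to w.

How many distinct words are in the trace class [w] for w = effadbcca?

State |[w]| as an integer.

0(e) covers ∅
1(f) covers 0:e
2(f) covers 1:f
3(a) covers ∅
4(d) covers ∅
5(b) covers 2:f
6(c) covers 4:d, 5:b
7(c) covers 6:c
8(a) covers 3:a
floor of heap: 0:e, 3:a, 4:d
completions by unplaced set U, small U first (add the entries for U minus each lowest piece of U):
  |U|=1: {7}:1  {8}:1
  |U|=2: {3,8}:1  {6,7}:1  {7,8}:2
  |U|=3: {3,7,8}:3  {4,6,7}:1  {5,6,7}:1  {6,7,8}:3
  |U|=4: {2,5,6,7}:1  {3,6,7,8}:6  {4,5,6,7}:2  {4,6,7,8}:4  {5,6,7,8}:4
  |U|=5: {1,2,5,6,7}:1  {2,4,5,6,7}:3  {2,5,6,7,8}:5  {3,4,6,7,8}:10  {3,5,6,7,8}:10  {4,5,6,7,8}:10
  |U|=6: {0,1,2,5,6,7}:1  {1,2,4,5,6,7}:4  {1,2,5,6,7,8}:6  {2,3,5,6,7,8}:15  {2,4,5,6,7,8}:18  {3,4,5,6,7,8}:30
  |U|=7: {0,1,2,4,5,6,7}:5  {0,1,2,5,6,7,8}:7  {1,2,3,5,6,7,8}:21  {1,2,4,5,6,7,8}:28  {2,3,4,5,6,7,8}:63
  start at 0(e): 112
  start at 3(a): 40
  start at 4(d): 28
sum over floor = 180

180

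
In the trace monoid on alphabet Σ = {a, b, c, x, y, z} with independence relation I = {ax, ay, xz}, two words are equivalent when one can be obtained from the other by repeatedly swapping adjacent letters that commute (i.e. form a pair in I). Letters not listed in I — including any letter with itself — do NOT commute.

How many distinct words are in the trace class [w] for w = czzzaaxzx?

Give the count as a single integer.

28

drop 0:c onto floor
drop 1:z onto {0:c}
drop 2:z onto {1:z}
drop 3:z onto {2:z}
drop 4:a onto {3:z}
drop 5:a onto {4:a}
drop 6:x onto {0:c}
drop 7:z onto {5:a}
drop 8:x onto {6:x}
ground layer = {0:c}
drop-orders for the pieces not yet dropped (sum over which currently-grounded one goes next):
  1 to go: {7} 1  {8} 1
  2 to go: {5,7} 1  {6,8} 1  {7,8} 2
  3 to go: {4,5,7} 1  {5,7,8} 3  {6,7,8} 3
  4 to go: {3,4,5,7} 1  {4,5,7,8} 4  {5,6,7,8} 6
  5 to go: {2,3,4,5,7} 1  {3,4,5,7,8} 5  {4,5,6,7,8} 10
  6 to go: {1,2,3,4,5,7} 1  {2,3,4,5,7,8} 6  {3,4,5,6,7,8} 15
  7 to go: {1,2,3,4,5,7,8} 7  {2,3,4,5,6,7,8} 21
  if 0:c drops first: 28 orders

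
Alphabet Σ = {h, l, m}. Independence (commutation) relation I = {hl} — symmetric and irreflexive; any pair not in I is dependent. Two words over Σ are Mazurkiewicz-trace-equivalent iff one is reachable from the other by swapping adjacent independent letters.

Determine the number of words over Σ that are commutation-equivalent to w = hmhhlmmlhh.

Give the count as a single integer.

9

piece 0:h — minimal
piece 1:m rests on {0:h}
piece 2:h rests on {1:m}
piece 3:h rests on {2:h}
piece 4:l rests on {1:m}
piece 5:m rests on {3:h, 4:l}
piece 6:m rests on {5:m}
piece 7:l rests on {6:m}
piece 8:h rests on {6:m}
piece 9:h rests on {8:h}
minimal pieces: {0:h}
ways to finish when only these pieces remain (= sum over removing one remaining piece with nothing left below it):
  1 left: {7}→1  {9}→1
  2 left: {7,9}→2  {8,9}→1
  3 left: {7,8,9}→3
  4 left: {6,7,8,9}→3
  5 left: {5,6,7,8,9}→3
  6 left: {3,5,6,7,8,9}→3  {4,5,6,7,8,9}→3
  7 left: {2,3,5,6,7,8,9}→3  {3,4,5,6,7,8,9}→6
  8 left: {2,3,4,5,6,7,8,9}→9
  placing 0:h first → 9 extensions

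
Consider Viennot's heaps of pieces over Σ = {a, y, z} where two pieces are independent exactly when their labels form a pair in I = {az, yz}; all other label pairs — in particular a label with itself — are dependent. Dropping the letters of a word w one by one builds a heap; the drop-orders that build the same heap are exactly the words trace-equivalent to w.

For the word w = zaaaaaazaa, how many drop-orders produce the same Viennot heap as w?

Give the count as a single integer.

0(z) covers ∅
1(a) covers ∅
2(a) covers 1:a
3(a) covers 2:a
4(a) covers 3:a
5(a) covers 4:a
6(a) covers 5:a
7(z) covers 0:z
8(a) covers 6:a
9(a) covers 8:a
floor of heap: 0:z, 1:a
completions by unplaced set U, small U first (add the entries for U minus each lowest piece of U):
  |U|=1: {7}:1  {9}:1
  |U|=2: {0,7}:1  {7,9}:2  {8,9}:1
  |U|=3: {0,7,9}:3  {6,8,9}:1  {7,8,9}:3
  |U|=4: {0,7,8,9}:6  {5,6,8,9}:1  {6,7,8,9}:4
  |U|=5: {0,6,7,8,9}:10  {4,5,6,8,9}:1  {5,6,7,8,9}:5
  |U|=6: {0,5,6,7,8,9}:15  {3,4,5,6,8,9}:1  {4,5,6,7,8,9}:6
  |U|=7: {0,4,5,6,7,8,9}:21  {2,3,4,5,6,8,9}:1  {3,4,5,6,7,8,9}:7
  |U|=8: {0,3,4,5,6,7,8,9}:28  {1,2,3,4,5,6,8,9}:1  {2,3,4,5,6,7,8,9}:8
  start at 0(z): 9
  start at 1(a): 36
sum over floor = 45

45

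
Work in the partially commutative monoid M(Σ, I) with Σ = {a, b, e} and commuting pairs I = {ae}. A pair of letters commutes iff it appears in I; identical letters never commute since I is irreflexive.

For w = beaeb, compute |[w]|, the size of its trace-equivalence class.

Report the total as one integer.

0(b) covers ∅
1(e) covers 0:b
2(a) covers 0:b
3(e) covers 1:e
4(b) covers 2:a, 3:e
floor of heap: 0:b
completions by unplaced set U, small U first (add the entries for U minus each lowest piece of U):
  |U|=1: {4}:1
  |U|=2: {2,4}:1  {3,4}:1
  |U|=3: {1,3,4}:1  {2,3,4}:2
  start at 0(b): 3

3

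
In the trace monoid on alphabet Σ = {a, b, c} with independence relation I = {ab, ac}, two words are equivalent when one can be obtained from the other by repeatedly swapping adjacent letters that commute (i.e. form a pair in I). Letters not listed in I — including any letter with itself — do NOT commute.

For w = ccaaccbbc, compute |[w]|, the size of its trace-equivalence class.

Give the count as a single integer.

36

drop 0:c onto floor
drop 1:c onto {0:c}
drop 2:a onto floor
drop 3:a onto {2:a}
drop 4:c onto {1:c}
drop 5:c onto {4:c}
drop 6:b onto {5:c}
drop 7:b onto {6:b}
drop 8:c onto {7:b}
ground layer = {0:c, 2:a}
drop-orders for the pieces not yet dropped (sum over which currently-grounded one goes next):
  1 to go: {3} 1  {8} 1
  2 to go: {2,3} 1  {3,8} 2  {7,8} 1
  3 to go: {2,3,8} 3  {3,7,8} 3  {6,7,8} 1
  4 to go: {2,3,7,8} 6  {3,6,7,8} 4  {5,6,7,8} 1
  5 to go: {2,3,6,7,8} 10  {3,5,6,7,8} 5  {4,5,6,7,8} 1
  6 to go: {1,4,5,6,7,8} 1  {2,3,5,6,7,8} 15  {3,4,5,6,7,8} 6
  7 to go: {0,1,4,5,6,7,8} 1  {1,3,4,5,6,7,8} 7  {2,3,4,5,6,7,8} 21
  if 0:c drops first: 28 orders
  if 2:a drops first: 8 orders
heap linearizations: 36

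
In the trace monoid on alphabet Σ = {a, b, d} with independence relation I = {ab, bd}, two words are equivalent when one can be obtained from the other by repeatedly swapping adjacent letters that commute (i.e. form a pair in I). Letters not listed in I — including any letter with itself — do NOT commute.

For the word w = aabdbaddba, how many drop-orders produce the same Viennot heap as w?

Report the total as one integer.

drop 0:a onto floor
drop 1:a onto {0:a}
drop 2:b onto floor
drop 3:d onto {1:a}
drop 4:b onto {2:b}
drop 5:a onto {3:d}
drop 6:d onto {5:a}
drop 7:d onto {6:d}
drop 8:b onto {4:b}
drop 9:a onto {7:d}
ground layer = {0:a, 2:b}
drop-orders for the pieces not yet dropped (sum over which currently-grounded one goes next):
  1 to go: {8} 1  {9} 1
  2 to go: {4,8} 1  {7,9} 1  {8,9} 2
  3 to go: {2,4,8} 1  {4,8,9} 3  {6,7,9} 1  {7,8,9} 3
  4 to go: {2,4,8,9} 4  {4,7,8,9} 6  {5,6,7,9} 1  {6,7,8,9} 4
  5 to go: {2,4,7,8,9} 10  {3,5,6,7,9} 1  {4,6,7,8,9} 10  {5,6,7,8,9} 5
  6 to go: {1,3,5,6,7,9} 1  {2,4,6,7,8,9} 20  {3,5,6,7,8,9} 6  {4,5,6,7,8,9} 15
  7 to go: {0,1,3,5,6,7,9} 1  {1,3,5,6,7,8,9} 7  {2,4,5,6,7,8,9} 35  {3,4,5,6,7,8,9} 21
  8 to go: {0,1,3,5,6,7,8,9} 8  {1,3,4,5,6,7,8,9} 28  {2,3,4,5,6,7,8,9} 56
  if 0:a drops first: 84 orders
  if 2:b drops first: 36 orders
heap linearizations: 120

120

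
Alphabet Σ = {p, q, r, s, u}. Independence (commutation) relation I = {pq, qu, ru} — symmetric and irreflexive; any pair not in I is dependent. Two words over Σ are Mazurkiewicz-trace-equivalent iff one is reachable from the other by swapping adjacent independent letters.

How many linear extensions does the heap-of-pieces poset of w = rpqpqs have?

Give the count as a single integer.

6

drop 0:r onto floor
drop 1:p onto {0:r}
drop 2:q onto {0:r}
drop 3:p onto {1:p}
drop 4:q onto {2:q}
drop 5:s onto {3:p, 4:q}
ground layer = {0:r}
drop-orders for the pieces not yet dropped (sum over which currently-grounded one goes next):
  1 to go: {5} 1
  2 to go: {3,5} 1  {4,5} 1
  3 to go: {1,3,5} 1  {2,4,5} 1  {3,4,5} 2
  4 to go: {1,3,4,5} 3  {2,3,4,5} 3
  if 0:r drops first: 6 orders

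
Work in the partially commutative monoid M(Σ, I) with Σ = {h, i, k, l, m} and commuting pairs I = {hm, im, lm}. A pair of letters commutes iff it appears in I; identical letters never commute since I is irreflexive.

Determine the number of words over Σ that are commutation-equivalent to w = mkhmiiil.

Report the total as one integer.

#0=m has no predecessor
#1=k depends on [0:m]
#2=h depends on [1:k]
#3=m depends on [1:k]
#4=i depends on [2:h]
#5=i depends on [4:i]
#6=i depends on [5:i]
#7=l depends on [6:i]
sources: [0:m]
N(rest) = Σ N(rest − s) over sources s of rest; N(one piece) = 1:
  size 1 → [3]=1  [7]=1
  size 2 → [3,7]=2  [6,7]=1
  size 3 → [3,6,7]=3  [5,6,7]=1
  size 4 → [3,5,6,7]=4  [4,5,6,7]=1
  size 5 → [2,4,5,6,7]=1  [3,4,5,6,7]=5
  size 6 → [2,3,4,5,6,7]=6
  first=0(m) contributes 6

6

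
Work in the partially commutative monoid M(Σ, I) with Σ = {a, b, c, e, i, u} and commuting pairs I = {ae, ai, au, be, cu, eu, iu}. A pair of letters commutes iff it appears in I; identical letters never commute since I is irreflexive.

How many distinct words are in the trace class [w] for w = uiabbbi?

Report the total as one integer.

0(u) covers ∅
1(i) covers ∅
2(a) covers ∅
3(b) covers 0:u, 1:i, 2:a
4(b) covers 3:b
5(b) covers 4:b
6(i) covers 5:b
floor of heap: 0:u, 1:i, 2:a
completions by unplaced set U, small U first (add the entries for U minus each lowest piece of U):
  |U|=1: {6}:1
  |U|=2: {5,6}:1
  |U|=3: {4,5,6}:1
  |U|=4: {3,4,5,6}:1
  |U|=5: {0,3,4,5,6}:1  {1,3,4,5,6}:1  {2,3,4,5,6}:1
  start at 0(u): 2
  start at 1(i): 2
  start at 2(a): 2
sum over floor = 6

6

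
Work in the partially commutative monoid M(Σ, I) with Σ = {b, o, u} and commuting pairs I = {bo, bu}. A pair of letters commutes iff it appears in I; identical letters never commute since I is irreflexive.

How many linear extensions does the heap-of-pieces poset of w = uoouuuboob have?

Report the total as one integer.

0(u) covers ∅
1(o) covers 0:u
2(o) covers 1:o
3(u) covers 2:o
4(u) covers 3:u
5(u) covers 4:u
6(b) covers ∅
7(o) covers 5:u
8(o) covers 7:o
9(b) covers 6:b
floor of heap: 0:u, 6:b
completions by unplaced set U, small U first (add the entries for U minus each lowest piece of U):
  |U|=1: {8}:1  {9}:1
  |U|=2: {6,9}:1  {7,8}:1  {8,9}:2
  |U|=3: {5,7,8}:1  {6,8,9}:3  {7,8,9}:3
  |U|=4: {4,5,7,8}:1  {5,7,8,9}:4  {6,7,8,9}:6
  |U|=5: {3,4,5,7,8}:1  {4,5,7,8,9}:5  {5,6,7,8,9}:10
  |U|=6: {2,3,4,5,7,8}:1  {3,4,5,7,8,9}:6  {4,5,6,7,8,9}:15
  |U|=7: {1,2,3,4,5,7,8}:1  {2,3,4,5,7,8,9}:7  {3,4,5,6,7,8,9}:21
  |U|=8: {0,1,2,3,4,5,7,8}:1  {1,2,3,4,5,7,8,9}:8  {2,3,4,5,6,7,8,9}:28
  start at 0(u): 36
  start at 6(b): 9
sum over floor = 45

45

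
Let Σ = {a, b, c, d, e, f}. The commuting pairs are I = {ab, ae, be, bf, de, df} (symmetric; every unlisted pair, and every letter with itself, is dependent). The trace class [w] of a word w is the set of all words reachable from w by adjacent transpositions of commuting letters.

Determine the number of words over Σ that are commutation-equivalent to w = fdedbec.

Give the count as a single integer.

drop 0:f onto floor
drop 1:d onto floor
drop 2:e onto {0:f}
drop 3:d onto {1:d}
drop 4:b onto {3:d}
drop 5:e onto {2:e}
drop 6:c onto {4:b, 5:e}
ground layer = {0:f, 1:d}
drop-orders for the pieces not yet dropped (sum over which currently-grounded one goes next):
  1 to go: {6} 1
  2 to go: {4,6} 1  {5,6} 1
  3 to go: {2,5,6} 1  {3,4,6} 1  {4,5,6} 2
  4 to go: {0,2,5,6} 1  {1,3,4,6} 1  {2,4,5,6} 3  {3,4,5,6} 3
  5 to go: {0,2,4,5,6} 4  {1,3,4,5,6} 4  {2,3,4,5,6} 6
  if 0:f drops first: 10 orders
  if 1:d drops first: 10 orders
heap linearizations: 20

20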